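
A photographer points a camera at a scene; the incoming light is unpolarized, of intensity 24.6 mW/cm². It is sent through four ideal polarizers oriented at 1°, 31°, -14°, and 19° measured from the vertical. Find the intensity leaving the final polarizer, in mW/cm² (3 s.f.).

I ≈ 3.24 mW/cm²

Unpolarized light through the first polarizer → I₁ = 24.6 mW/cm²/2 = 12.3 mW/cm², polarized at 1°.
I₂ = I₁ · cos²(30°) = 12.3 · 0.75 = 9.225 mW/cm².
I₃ = I₂ · cos²(45°) = 9.225 · 0.5 = 4.613 mW/cm².
I₄ = I₃ · cos²(33°) = 4.613 · 0.7034 = 3.244 mW/cm².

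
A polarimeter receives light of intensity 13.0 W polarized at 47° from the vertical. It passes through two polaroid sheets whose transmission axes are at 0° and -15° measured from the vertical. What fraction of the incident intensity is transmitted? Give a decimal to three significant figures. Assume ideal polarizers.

By Malus's law, I₁ = 13.0 W · cos²(47°) = 6.047 W.
I₂ = I₁ · cos²(15°) = 6.047 · 0.933 = 5.642 W.
Transmitted fraction = 0.434.

I/I₀ ≈ 0.434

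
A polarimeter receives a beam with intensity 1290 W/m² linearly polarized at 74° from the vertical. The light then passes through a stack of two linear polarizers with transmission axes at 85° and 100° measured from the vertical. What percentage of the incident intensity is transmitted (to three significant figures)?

≈ 89.9%

I₁ = 1290 W/m² · cos²(11°) = 1243 W/m².
I₂ = I₁ · cos²(15°) = 1243 · 0.933 = 1160 W/m².
That is 89.9% of the incident intensity.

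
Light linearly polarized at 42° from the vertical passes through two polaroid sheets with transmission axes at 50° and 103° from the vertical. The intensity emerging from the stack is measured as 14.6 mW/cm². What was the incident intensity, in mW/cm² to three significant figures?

I₀ ≈ 41.1 mW/cm²

By Malus's law, I₁ = I₀ cos²(50° − 42°) = I₀ cos²(8°) = 0.9806 I₀.
I₂ = I₁ cos²(103° − 50°) = 0.9806 I₀ · cos²(53°) = 0.3552 I₀.
So 14.6 mW/cm² = 0.3552 I₀, giving I₀ = 14.6/0.3552 = 41.11 mW/cm².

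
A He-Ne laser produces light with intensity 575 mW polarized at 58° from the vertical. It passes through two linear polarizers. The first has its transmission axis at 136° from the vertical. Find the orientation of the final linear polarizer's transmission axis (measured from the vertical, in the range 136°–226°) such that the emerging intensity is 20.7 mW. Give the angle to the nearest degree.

θ ≈ 160°

I₁ = I₀ cos²(136° − 58°) = I₀ cos²(78°) = 0.04323 I₀.
Target fraction: 20.7 / 575 mW = 0.036 of I₀.
Need I₂/I₀ = 0.036, so cos²(θ − 136°) = 0.036 / 0.04323 = 0.8328.
θ − 136° = arccos(√0.8328) = 24.1°, giving θ ≈ 136 + 24.1 = 160.1°.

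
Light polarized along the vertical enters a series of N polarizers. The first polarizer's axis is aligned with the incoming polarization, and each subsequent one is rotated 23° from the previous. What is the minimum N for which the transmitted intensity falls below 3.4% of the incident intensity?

N = 22

First polarizer is aligned with the polarization: full transmission.
Each further stage multiplies by cos²(23°) = 0.8473.
After N polarizers: T = 0.8473^(N−1). Require T < 0.034 ⇒ N−1 > ln(0.034)/ln(0.8473) = 20.41, so N−1 ≥ 21 and N = 22.
Check: N=22 gives T = 0.03084 < 0.034; N=21 gives T = 0.0364.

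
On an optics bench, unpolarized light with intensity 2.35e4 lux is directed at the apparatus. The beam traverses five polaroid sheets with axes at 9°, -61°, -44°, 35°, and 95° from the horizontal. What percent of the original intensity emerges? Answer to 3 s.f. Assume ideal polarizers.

Unpolarized light through the first polarizer → I₁ = 2.35e4 lux/2 = 1.175e+04 lux, polarized at 9°.
I₂ = I₁ · cos²(70°) = 1.175e+04 · 0.117 = 1374 lux.
I₃ = I₂ · cos²(17°) = 1374 · 0.9145 = 1257 lux.
I₄ = I₃ · cos²(79°) = 1257 · 0.03641 = 45.76 lux.
I₅ = I₄ · cos²(60°) = 45.76 · 0.25 = 11.44 lux.
That is 0.04869% of the incident intensity.

≈ 0.0487%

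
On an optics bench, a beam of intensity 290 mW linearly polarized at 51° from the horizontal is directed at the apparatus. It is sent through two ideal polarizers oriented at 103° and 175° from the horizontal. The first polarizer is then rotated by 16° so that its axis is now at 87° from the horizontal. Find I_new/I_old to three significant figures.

I_new/I_old ≈ 0.0220

Before rotation:
I₁ = I₀ cos²(103° − 51°) = I₀ cos²(52°) = 0.379 I₀.
I₂ = I₁ cos²(175° − 103°) = 0.379 I₀ · cos²(72°) = 0.0362 I₀.
After rotation:
I₁ = I₀ cos²(87° − 51°) = I₀ cos²(36°) = 0.6545 I₀.
I₂ = I₁ cos²(175° − 87°) = 0.6545 I₀ · cos²(88°) = 0.0007972 I₀.
Ratio = 0.0007972 / 0.0362 = 0.02202.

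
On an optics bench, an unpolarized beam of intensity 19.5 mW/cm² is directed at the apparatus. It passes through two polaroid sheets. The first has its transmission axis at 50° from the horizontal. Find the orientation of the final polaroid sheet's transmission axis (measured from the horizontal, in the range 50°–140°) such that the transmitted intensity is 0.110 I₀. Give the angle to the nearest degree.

θ ≈ 112°

Unpolarized light through the first polarizer → I₁ = ½ I₀, now polarized at 50°.
Need I₂/I₀ = 0.11, so cos²(θ − 50°) = 0.11 / 0.5 = 0.22.
θ − 50° = arccos(√0.22) = 62.0°, giving θ ≈ 50 + 62.0 = 112.0°.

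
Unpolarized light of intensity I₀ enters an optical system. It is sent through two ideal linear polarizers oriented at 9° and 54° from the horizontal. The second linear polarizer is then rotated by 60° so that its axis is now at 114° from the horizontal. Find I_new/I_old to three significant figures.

I_new/I_old ≈ 0.134

Before rotation:
Unpolarized light through the first polarizer → I₁ = ½ I₀, now polarized at 9°.
I₂ = I₁ cos²(54° − 9°) = 0.5 I₀ · cos²(45°) = 0.25 I₀.
After rotation:
Unpolarized light through the first polarizer → I₁ = ½ I₀, now polarized at 9°.
Angle between axes 1 and 2: 75°. I₂ = 0.5 I₀ · cos²(75°) = 0.03349 I₀.
Ratio = 0.03349 / 0.25 = 0.134.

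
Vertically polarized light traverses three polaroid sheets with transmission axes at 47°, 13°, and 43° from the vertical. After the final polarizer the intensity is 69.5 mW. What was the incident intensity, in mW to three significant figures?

I₀ ≈ 290 mW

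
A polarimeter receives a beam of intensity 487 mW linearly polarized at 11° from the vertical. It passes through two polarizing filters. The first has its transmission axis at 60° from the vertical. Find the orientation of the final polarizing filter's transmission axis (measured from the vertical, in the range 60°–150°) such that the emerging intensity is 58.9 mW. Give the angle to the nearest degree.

By Malus's law, I₁ = I₀ cos²(60° − 11°) = I₀ cos²(49°) = 0.4304 I₀.
Target fraction: 58.9 / 487 mW = 0.1209 of I₀.
Need I₂/I₀ = 0.1209, so cos²(θ − 60°) = 0.1209 / 0.4304 = 0.281.
θ − 60° = arccos(√0.281) = 58.0°, giving θ ≈ 60 + 58.0 = 118.0°.

θ ≈ 118°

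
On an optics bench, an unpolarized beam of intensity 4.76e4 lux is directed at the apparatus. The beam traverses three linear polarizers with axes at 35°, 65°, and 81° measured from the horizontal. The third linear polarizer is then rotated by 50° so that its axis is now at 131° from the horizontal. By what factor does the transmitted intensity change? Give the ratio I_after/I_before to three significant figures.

Before rotation:
Unpolarized light through the first polarizer → I₁ = ½ I₀, now polarized at 35°.
I₂ = I₁ cos²(65° − 35°) = 0.5 I₀ · cos²(30°) = 0.375 I₀.
I₃ = I₂ cos²(81° − 65°) = 0.375 I₀ · cos²(16°) = 0.3465 I₀.
After rotation:
Unpolarized light through the first polarizer → I₁ = ½ I₀, now polarized at 35°.
I₂ = I₁ cos²(65° − 35°) = 0.5 I₀ · cos²(30°) = 0.375 I₀.
I₃ = I₂ cos²(131° − 65°) = 0.375 I₀ · cos²(66°) = 0.06204 I₀.
Ratio = 0.06204 / 0.3465 = 0.179.

I_new/I_old ≈ 0.179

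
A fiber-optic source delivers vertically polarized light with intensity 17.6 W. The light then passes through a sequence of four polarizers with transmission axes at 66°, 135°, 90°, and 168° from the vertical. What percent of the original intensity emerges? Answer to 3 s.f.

≈ 0.0459%

I₁ = 17.6 W · cos²(66°) = 2.912 W.
I₂ = I₁ · cos²(69°) = 2.912 · 0.1284 = 0.3739 W.
I₃ = I₂ · cos²(45°) = 0.3739 · 0.5 = 0.187 W.
I₄ = I₃ · cos²(78°) = 0.187 · 0.04323 = 0.008082 W.
That is 0.04592% of the incident intensity.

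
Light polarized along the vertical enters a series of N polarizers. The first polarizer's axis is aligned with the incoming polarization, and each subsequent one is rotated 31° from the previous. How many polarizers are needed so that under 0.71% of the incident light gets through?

First polarizer is aligned with the polarization: full transmission.
Each further stage multiplies by cos²(31°) = 0.7347.
After N polarizers: T = 0.7347^(N−1). Require T < 0.0071 ⇒ N−1 > ln(0.0071)/ln(0.7347) = 16.05, so N−1 ≥ 17 and N = 18.
Check: N=18 gives T = 0.005299 < 0.0071; N=17 gives T = 0.007213.

N = 18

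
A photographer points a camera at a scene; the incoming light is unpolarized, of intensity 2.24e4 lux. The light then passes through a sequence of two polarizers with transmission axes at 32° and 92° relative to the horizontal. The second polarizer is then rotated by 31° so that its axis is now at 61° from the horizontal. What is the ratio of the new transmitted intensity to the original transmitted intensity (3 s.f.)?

Before rotation:
Unpolarized light through the first polarizer → I₁ = ½ I₀, now polarized at 32°.
I₂ = I₁ cos²(92° − 32°) = 0.5 I₀ · cos²(60°) = 0.125 I₀.
After rotation:
Unpolarized light through the first polarizer → I₁ = ½ I₀, now polarized at 32°.
I₂ = I₁ cos²(61° − 32°) = 0.5 I₀ · cos²(29°) = 0.3825 I₀.
Ratio = 0.3825 / 0.125 = 3.06.

I_new/I_old ≈ 3.06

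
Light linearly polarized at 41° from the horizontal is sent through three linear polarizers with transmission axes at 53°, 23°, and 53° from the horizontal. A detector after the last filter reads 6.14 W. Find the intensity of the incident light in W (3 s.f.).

By Malus's law, I₁ = I₀ cos²(53° − 41°) = I₀ cos²(12°) = 0.9568 I₀.
I₂ = I₁ cos²(23° − 53°) = 0.9568 I₀ · cos²(30°) = 0.7176 I₀.
I₃ = I₂ cos²(53° − 23°) = 0.7176 I₀ · cos²(30°) = 0.5382 I₀.
So 6.14 W = 0.5382 I₀, giving I₀ = 6.14/0.5382 = 11.41 W.

I₀ ≈ 11.4 W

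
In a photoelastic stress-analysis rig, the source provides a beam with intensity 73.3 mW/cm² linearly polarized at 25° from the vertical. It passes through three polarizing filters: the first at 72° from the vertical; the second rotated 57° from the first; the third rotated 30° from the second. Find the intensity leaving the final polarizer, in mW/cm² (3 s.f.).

I ≈ 7.58 mW/cm²

I₁ = 73.3 mW/cm² · cos²(47°) = 34.09 mW/cm².
I₂ = I₁ · cos²(57°) = 34.09 · 0.2966 = 10.11 mW/cm².
I₃ = I₂ · cos²(30°) = 10.11 · 0.75 = 7.585 mW/cm².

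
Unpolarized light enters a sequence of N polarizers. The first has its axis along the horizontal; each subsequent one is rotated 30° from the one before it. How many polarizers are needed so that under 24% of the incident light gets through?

First polarizer halves the unpolarized light: factor 1/2.
Each further stage multiplies by cos²(30°) = 0.75.
After N polarizers: T = 0.5·0.75^(N−1). Require T < 0.24 ⇒ N−1 > ln(0.24/0.5)/ln(0.75) = 2.55, so N−1 ≥ 3 and N = 4.
Check: N=4 gives T = 0.2109 < 0.24; N=3 gives T = 0.2813.

N = 4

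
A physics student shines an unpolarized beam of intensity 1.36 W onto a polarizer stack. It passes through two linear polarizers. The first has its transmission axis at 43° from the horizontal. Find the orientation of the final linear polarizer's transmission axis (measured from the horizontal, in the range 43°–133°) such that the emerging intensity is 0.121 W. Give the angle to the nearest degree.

θ ≈ 108°

Unpolarized light through the first polarizer → I₁ = ½ I₀, now polarized at 43°.
Target fraction: 0.121 / 1.36 W = 0.08897 of I₀.
Need I₂/I₀ = 0.08897, so cos²(θ − 43°) = 0.08897 / 0.5 = 0.1779.
θ − 43° = arccos(√0.1779) = 65.0°, giving θ ≈ 43 + 65.0 = 108.0°.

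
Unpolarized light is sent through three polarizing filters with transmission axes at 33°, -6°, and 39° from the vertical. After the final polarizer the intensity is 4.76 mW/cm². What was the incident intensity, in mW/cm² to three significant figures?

Unpolarized light through the first polarizer → I₁ = ½ I₀, now polarized at 33°.
I₂ = I₁ cos²(-6° − 33°) = 0.5 I₀ · cos²(39°) = 0.302 I₀.
I₃ = I₂ cos²(39° + 6°) = 0.302 I₀ · cos²(45°) = 0.151 I₀.
So 4.76 mW/cm² = 0.151 I₀, giving I₀ = 4.76/0.151 = 31.53 mW/cm².

I₀ ≈ 31.5 mW/cm²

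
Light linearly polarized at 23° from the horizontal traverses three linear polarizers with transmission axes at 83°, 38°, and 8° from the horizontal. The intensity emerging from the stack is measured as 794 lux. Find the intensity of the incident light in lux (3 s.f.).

I₀ ≈ 8470 lux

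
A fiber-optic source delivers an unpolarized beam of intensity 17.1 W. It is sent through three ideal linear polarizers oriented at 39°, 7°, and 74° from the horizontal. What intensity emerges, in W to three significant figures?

Unpolarized light through the first polarizer → I₁ = 17.1 W/2 = 8.55 W, polarized at 39°.
I₂ = I₁ · cos²(32°) = 8.55 · 0.7192 = 6.149 W.
I₃ = I₂ · cos²(67°) = 6.149 · 0.1527 = 0.9388 W.

I ≈ 0.939 W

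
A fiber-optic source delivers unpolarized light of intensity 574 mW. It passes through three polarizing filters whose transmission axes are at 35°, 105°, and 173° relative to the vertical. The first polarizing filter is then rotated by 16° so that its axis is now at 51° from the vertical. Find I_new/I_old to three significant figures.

I_new/I_old ≈ 2.95

Before rotation:
Unpolarized light through the first polarizer → I₁ = ½ I₀, now polarized at 35°.
I₂ = I₁ cos²(105° − 35°) = 0.5 I₀ · cos²(70°) = 0.05849 I₀.
I₃ = I₂ cos²(173° − 105°) = 0.05849 I₀ · cos²(68°) = 0.008208 I₀.
After rotation:
Unpolarized light through the first polarizer → I₁ = ½ I₀, now polarized at 51°.
I₂ = I₁ cos²(105° − 51°) = 0.5 I₀ · cos²(54°) = 0.1727 I₀.
I₃ = I₂ cos²(173° − 105°) = 0.1727 I₀ · cos²(68°) = 0.02424 I₀.
Ratio = 0.02424 / 0.008208 = 2.953.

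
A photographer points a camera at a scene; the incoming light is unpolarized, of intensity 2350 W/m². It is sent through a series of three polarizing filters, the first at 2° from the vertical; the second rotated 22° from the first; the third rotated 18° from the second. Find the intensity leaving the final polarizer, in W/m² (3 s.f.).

Unpolarized light through the first polarizer → I₁ = 2350 W/m²/2 = 1175 W/m², polarized at 2°.
I₂ = I₁ · cos²(22°) = 1175 · 0.8597 = 1010 W/m².
I₃ = I₂ · cos²(18°) = 1010 · 0.9045 = 913.7 W/m².

I ≈ 914 W/m²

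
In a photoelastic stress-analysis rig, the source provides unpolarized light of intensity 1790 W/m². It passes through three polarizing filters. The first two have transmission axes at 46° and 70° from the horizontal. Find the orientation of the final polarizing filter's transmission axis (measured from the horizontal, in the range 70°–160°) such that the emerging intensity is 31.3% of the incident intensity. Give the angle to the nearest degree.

Unpolarized light through the first polarizer → I₁ = ½ I₀, now polarized at 46°.
I₂ = I₁ cos²(70° − 46°) = 0.5 I₀ · cos²(24°) = 0.4173 I₀.
Need I₃/I₀ = 0.313, so cos²(θ − 70°) = 0.313 / 0.4173 = 0.7501.
θ − 70° = arccos(√0.7501) = 30.0°, giving θ ≈ 70 + 30.0 = 100.0°.

θ ≈ 100°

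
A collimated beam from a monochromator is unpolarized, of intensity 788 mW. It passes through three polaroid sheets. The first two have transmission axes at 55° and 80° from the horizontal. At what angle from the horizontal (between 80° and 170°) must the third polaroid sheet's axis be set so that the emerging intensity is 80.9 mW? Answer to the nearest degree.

θ ≈ 140°

Unpolarized light through the first polarizer → I₁ = ½ I₀, now polarized at 55°.
I₂ = I₁ cos²(80° − 55°) = 0.5 I₀ · cos²(25°) = 0.4107 I₀.
Target fraction: 80.9 / 788 mW = 0.1027 of I₀.
Need I₃/I₀ = 0.1027, so cos²(θ − 80°) = 0.1027 / 0.4107 = 0.25.
θ − 80° = arccos(√0.25) = 60.0°, giving θ ≈ 80 + 60.0 = 140.0°.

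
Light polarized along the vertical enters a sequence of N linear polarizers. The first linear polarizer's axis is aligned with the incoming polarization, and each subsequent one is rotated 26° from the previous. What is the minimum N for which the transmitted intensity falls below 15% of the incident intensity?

N = 10

First polarizer is aligned with the polarization: full transmission.
Each further stage multiplies by cos²(26°) = 0.8078.
After N polarizers: T = 0.8078^(N−1). Require T < 0.15 ⇒ N−1 > ln(0.15)/ln(0.8078) = 8.89, so N−1 ≥ 9 and N = 10.
Check: N=10 gives T = 0.1465 < 0.15; N=9 gives T = 0.1814.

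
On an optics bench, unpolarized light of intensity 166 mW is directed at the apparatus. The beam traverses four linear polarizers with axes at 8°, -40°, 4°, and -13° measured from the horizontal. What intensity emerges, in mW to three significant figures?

Unpolarized light through the first polarizer → I₁ = 166 mW/2 = 83 mW, polarized at 8°.
I₂ = I₁ · cos²(48°) = 83 · 0.4477 = 37.16 mW.
I₃ = I₂ · cos²(44°) = 37.16 · 0.5174 = 19.23 mW.
I₄ = I₃ · cos²(17°) = 19.23 · 0.9145 = 17.59 mW.

I ≈ 17.6 mW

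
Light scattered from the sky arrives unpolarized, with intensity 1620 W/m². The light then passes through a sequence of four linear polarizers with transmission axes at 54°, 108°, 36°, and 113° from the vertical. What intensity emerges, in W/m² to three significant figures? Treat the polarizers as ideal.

Unpolarized light through the first polarizer → I₁ = 1620 W/m²/2 = 810 W/m², polarized at 54°.
I₂ = I₁ · cos²(54°) = 810 · 0.3455 = 279.8 W/m².
I₃ = I₂ · cos²(72°) = 279.8 · 0.09549 = 26.72 W/m².
I₄ = I₃ · cos²(77°) = 26.72 · 0.0506 = 1.352 W/m².

I ≈ 1.35 W/m²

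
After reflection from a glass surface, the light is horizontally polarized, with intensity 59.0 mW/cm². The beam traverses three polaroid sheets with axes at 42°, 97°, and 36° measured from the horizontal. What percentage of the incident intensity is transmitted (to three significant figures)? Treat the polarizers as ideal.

≈ 4.27%

By Malus's law, I₁ = 59.0 mW/cm² · cos²(42°) = 32.58 mW/cm².
I₂ = I₁ · cos²(55°) = 32.58 · 0.329 = 10.72 mW/cm².
I₃ = I₂ · cos²(61°) = 10.72 · 0.235 = 2.52 mW/cm².
That is 4.27% of the incident intensity.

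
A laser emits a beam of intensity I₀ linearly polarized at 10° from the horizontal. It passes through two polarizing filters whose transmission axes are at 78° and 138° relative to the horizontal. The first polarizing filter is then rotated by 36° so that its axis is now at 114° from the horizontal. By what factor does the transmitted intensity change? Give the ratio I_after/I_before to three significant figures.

Before rotation:
I₁ = I₀ cos²(78° − 10°) = I₀ cos²(68°) = 0.1403 I₀.
I₂ = I₁ cos²(138° − 78°) = 0.1403 I₀ · cos²(60°) = 0.03508 I₀.
After rotation:
I₁ = I₀ cos²(114° − 10°) = I₀ cos²(76°) = 0.05853 I₀.
I₂ = I₁ cos²(138° − 114°) = 0.05853 I₀ · cos²(24°) = 0.04884 I₀.
Ratio = 0.04884 / 0.03508 = 1.392.

I_new/I_old ≈ 1.39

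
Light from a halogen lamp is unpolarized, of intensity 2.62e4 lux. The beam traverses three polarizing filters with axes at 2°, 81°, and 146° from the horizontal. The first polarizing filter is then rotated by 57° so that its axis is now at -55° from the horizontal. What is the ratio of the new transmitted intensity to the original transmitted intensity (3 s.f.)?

I_new/I_old ≈ 14.2

Before rotation:
Unpolarized light through the first polarizer → I₁ = ½ I₀, now polarized at 2°.
I₂ = I₁ cos²(81° − 2°) = 0.5 I₀ · cos²(79°) = 0.0182 I₀.
I₃ = I₂ cos²(146° − 81°) = 0.0182 I₀ · cos²(65°) = 0.003251 I₀.
After rotation:
Unpolarized light through the first polarizer → I₁ = ½ I₀, now polarized at -55°.
Angle between axes 1 and 2: 44°. I₂ = 0.5 I₀ · cos²(44°) = 0.2587 I₀.
I₃ = I₂ cos²(146° − 81°) = 0.2587 I₀ · cos²(65°) = 0.04621 I₀.
Ratio = 0.04621 / 0.003251 = 14.21.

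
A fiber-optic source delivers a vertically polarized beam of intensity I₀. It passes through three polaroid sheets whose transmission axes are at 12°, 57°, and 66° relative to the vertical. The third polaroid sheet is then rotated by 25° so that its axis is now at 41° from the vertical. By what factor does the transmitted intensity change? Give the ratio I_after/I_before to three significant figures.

Before rotation:
I₁ = I₀ cos²(12° − 0°) = I₀ cos²(12°) = 0.9568 I₀.
I₂ = I₁ cos²(57° − 12°) = 0.9568 I₀ · cos²(45°) = 0.4784 I₀.
I₃ = I₂ cos²(66° − 57°) = 0.4784 I₀ · cos²(9°) = 0.4667 I₀.
After rotation:
I₁ = I₀ cos²(12° − 0°) = I₀ cos²(12°) = 0.9568 I₀.
I₂ = I₁ cos²(57° − 12°) = 0.9568 I₀ · cos²(45°) = 0.4784 I₀.
I₃ = I₂ cos²(41° − 57°) = 0.4784 I₀ · cos²(16°) = 0.442 I₀.
Ratio = 0.442 / 0.4667 = 0.9472.

I_new/I_old ≈ 0.947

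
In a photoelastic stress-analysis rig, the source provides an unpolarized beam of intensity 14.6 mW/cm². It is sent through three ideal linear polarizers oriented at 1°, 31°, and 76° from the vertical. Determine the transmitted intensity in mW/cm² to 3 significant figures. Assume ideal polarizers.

I ≈ 2.74 mW/cm²

Unpolarized light through the first polarizer → I₁ = 14.6 mW/cm²/2 = 7.3 mW/cm², polarized at 1°.
I₂ = I₁ · cos²(30°) = 7.3 · 0.75 = 5.475 mW/cm².
I₃ = I₂ · cos²(45°) = 5.475 · 0.5 = 2.738 mW/cm².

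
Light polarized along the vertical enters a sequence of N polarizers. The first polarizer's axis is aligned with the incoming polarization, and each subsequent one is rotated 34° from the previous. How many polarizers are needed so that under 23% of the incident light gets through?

First polarizer is aligned with the polarization: full transmission.
Each further stage multiplies by cos²(34°) = 0.6873.
After N polarizers: T = 0.6873^(N−1). Require T < 0.23 ⇒ N−1 > ln(0.23)/ln(0.6873) = 3.92, so N−1 ≥ 4 and N = 5.
Check: N=5 gives T = 0.2231 < 0.23; N=4 gives T = 0.3247.

N = 5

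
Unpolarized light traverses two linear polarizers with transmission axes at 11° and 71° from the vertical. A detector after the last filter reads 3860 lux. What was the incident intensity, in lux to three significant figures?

I₀ ≈ 3.09e4 lux

Unpolarized light through the first polarizer → I₁ = ½ I₀, now polarized at 11°.
I₂ = I₁ cos²(71° − 11°) = 0.5 I₀ · cos²(60°) = 0.125 I₀.
So 3860 lux = 0.125 I₀, giving I₀ = 3860/0.125 = 3.088e+04 lux.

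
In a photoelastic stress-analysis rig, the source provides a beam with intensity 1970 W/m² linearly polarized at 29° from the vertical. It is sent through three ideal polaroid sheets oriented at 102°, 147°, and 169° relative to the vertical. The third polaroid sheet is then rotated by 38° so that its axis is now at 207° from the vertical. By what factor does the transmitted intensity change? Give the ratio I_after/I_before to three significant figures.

Before rotation:
I₁ = I₀ cos²(102° − 29°) = I₀ cos²(73°) = 0.08548 I₀.
I₂ = I₁ cos²(147° − 102°) = 0.08548 I₀ · cos²(45°) = 0.04274 I₀.
I₃ = I₂ cos²(169° − 147°) = 0.04274 I₀ · cos²(22°) = 0.03674 I₀.
After rotation:
I₁ = I₀ cos²(102° − 29°) = I₀ cos²(73°) = 0.08548 I₀.
I₂ = I₁ cos²(147° − 102°) = 0.08548 I₀ · cos²(45°) = 0.04274 I₀.
I₃ = I₂ cos²(207° − 147°) = 0.04274 I₀ · cos²(60°) = 0.01069 I₀.
Ratio = 0.01069 / 0.03674 = 0.2908.

I_new/I_old ≈ 0.291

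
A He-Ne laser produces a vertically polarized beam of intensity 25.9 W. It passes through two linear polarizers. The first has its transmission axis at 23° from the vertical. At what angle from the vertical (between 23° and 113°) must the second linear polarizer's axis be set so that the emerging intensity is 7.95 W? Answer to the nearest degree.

θ ≈ 76°

I₁ = I₀ cos²(23° − 0°) = I₀ cos²(23°) = 0.8473 I₀.
Target fraction: 7.95 / 25.9 W = 0.3069 of I₀.
Need I₂/I₀ = 0.3069, so cos²(θ − 23°) = 0.3069 / 0.8473 = 0.3623.
θ − 23° = arccos(√0.3623) = 53.0°, giving θ ≈ 23 + 53.0 = 76.0°.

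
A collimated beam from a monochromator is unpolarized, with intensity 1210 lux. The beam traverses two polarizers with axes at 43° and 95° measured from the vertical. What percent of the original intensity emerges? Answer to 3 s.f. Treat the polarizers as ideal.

≈ 19.0%

Unpolarized light through the first polarizer → I₁ = 1210 lux/2 = 605 lux, polarized at 43°.
I₂ = I₁ · cos²(52°) = 605 · 0.379 = 229.3 lux.
That is 18.95% of the incident intensity.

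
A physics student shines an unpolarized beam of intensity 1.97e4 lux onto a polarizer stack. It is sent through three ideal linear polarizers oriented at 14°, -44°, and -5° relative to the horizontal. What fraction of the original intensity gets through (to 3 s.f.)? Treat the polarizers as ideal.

I/I₀ ≈ 0.0848

Unpolarized light through the first polarizer → I₁ = 1.97e4 lux/2 = 9850 lux, polarized at 14°.
I₂ = I₁ · cos²(58°) = 9850 · 0.2808 = 2766 lux.
I₃ = I₂ · cos²(39°) = 2766 · 0.604 = 1671 lux.
Transmitted fraction = 0.0848.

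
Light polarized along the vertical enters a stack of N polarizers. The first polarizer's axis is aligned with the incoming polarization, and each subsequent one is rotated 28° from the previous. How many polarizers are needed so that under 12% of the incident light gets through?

N = 10

First polarizer is aligned with the polarization: full transmission.
Each further stage multiplies by cos²(28°) = 0.7796.
After N polarizers: T = 0.7796^(N−1). Require T < 0.12 ⇒ N−1 > ln(0.12)/ln(0.7796) = 8.52, so N−1 ≥ 9 and N = 10.
Check: N=10 gives T = 0.1064 < 0.12; N=9 gives T = 0.1364.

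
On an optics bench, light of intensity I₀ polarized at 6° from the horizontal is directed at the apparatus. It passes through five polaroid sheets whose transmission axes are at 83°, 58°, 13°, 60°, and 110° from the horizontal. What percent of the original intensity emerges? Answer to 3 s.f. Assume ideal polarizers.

By Malus's law, I₁ = I₀ cos²(83° − 6°) = I₀ cos²(77°) = 0.0506 I₀.
I₂ = I₁ cos²(58° − 83°) = 0.0506 I₀ · cos²(25°) = 0.04156 I₀.
I₃ = I₂ cos²(13° − 58°) = 0.04156 I₀ · cos²(45°) = 0.02078 I₀.
I₄ = I₃ cos²(60° − 13°) = 0.02078 I₀ · cos²(47°) = 0.009666 I₀.
I₅ = I₄ cos²(110° − 60°) = 0.009666 I₀ · cos²(50°) = 0.003994 I₀.
That is 0.3994% of the incident intensity.

≈ 0.399%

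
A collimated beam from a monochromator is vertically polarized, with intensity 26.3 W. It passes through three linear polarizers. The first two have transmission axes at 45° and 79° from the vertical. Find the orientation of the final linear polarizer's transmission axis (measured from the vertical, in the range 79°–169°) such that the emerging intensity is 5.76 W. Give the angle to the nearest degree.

By Malus's law, I₁ = I₀ cos²(45° − 0°) = I₀ cos²(45°) = 0.5 I₀.
I₂ = I₁ cos²(79° − 45°) = 0.5 I₀ · cos²(34°) = 0.3437 I₀.
Target fraction: 5.76 / 26.3 W = 0.219 of I₀.
Need I₃/I₀ = 0.219, so cos²(θ − 79°) = 0.219 / 0.3437 = 0.6373.
θ − 79° = arccos(√0.6373) = 37.0°, giving θ ≈ 79 + 37.0 = 116.0°.

θ ≈ 116°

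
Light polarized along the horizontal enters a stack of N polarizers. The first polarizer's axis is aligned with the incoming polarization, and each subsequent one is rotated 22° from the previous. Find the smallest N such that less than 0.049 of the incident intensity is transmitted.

N = 21

First polarizer is aligned with the polarization: full transmission.
Each further stage multiplies by cos²(22°) = 0.8597.
After N polarizers: T = 0.8597^(N−1). Require T < 0.049 ⇒ N−1 > ln(0.049)/ln(0.8597) = 19.95, so N−1 ≥ 20 and N = 21.
Check: N=21 gives T = 0.0486 < 0.049; N=20 gives T = 0.05653.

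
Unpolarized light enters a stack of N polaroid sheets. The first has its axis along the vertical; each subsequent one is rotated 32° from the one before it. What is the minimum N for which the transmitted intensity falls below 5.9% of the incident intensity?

First polarizer halves the unpolarized light: factor 1/2.
Each further stage multiplies by cos²(32°) = 0.7192.
After N polarizers: T = 0.5·0.7192^(N−1). Require T < 0.059 ⇒ N−1 > ln(0.059/0.5)/ln(0.7192) = 6.48, so N−1 ≥ 7 and N = 8.
Check: N=8 gives T = 0.04976 < 0.059; N=7 gives T = 0.06919.

N = 8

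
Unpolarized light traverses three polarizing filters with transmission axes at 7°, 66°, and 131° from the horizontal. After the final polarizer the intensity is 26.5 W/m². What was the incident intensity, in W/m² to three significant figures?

Unpolarized light through the first polarizer → I₁ = ½ I₀, now polarized at 7°.
I₂ = I₁ cos²(66° − 7°) = 0.5 I₀ · cos²(59°) = 0.1326 I₀.
I₃ = I₂ cos²(131° − 66°) = 0.1326 I₀ · cos²(65°) = 0.02369 I₀.
So 26.5 W/m² = 0.02369 I₀, giving I₀ = 26.5/0.02369 = 1119 W/m².

I₀ ≈ 1120 W/m²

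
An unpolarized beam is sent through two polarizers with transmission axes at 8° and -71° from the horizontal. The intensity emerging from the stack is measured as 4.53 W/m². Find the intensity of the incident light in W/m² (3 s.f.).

I₀ ≈ 249 W/m²

Unpolarized light through the first polarizer → I₁ = ½ I₀, now polarized at 8°.
I₂ = I₁ cos²(-71° − 8°) = 0.5 I₀ · cos²(79°) = 0.0182 I₀.
So 4.53 W/m² = 0.0182 I₀, giving I₀ = 4.53/0.0182 = 248.8 W/m².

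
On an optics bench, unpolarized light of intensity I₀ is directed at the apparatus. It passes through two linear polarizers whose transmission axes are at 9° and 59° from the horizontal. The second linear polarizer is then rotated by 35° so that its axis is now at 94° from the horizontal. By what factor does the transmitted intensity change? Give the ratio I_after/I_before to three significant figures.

I_new/I_old ≈ 0.0184

Before rotation:
Unpolarized light through the first polarizer → I₁ = ½ I₀, now polarized at 9°.
I₂ = I₁ cos²(59° − 9°) = 0.5 I₀ · cos²(50°) = 0.2066 I₀.
After rotation:
Unpolarized light through the first polarizer → I₁ = ½ I₀, now polarized at 9°.
I₂ = I₁ cos²(94° − 9°) = 0.5 I₀ · cos²(85°) = 0.003798 I₀.
Ratio = 0.003798 / 0.2066 = 0.01838.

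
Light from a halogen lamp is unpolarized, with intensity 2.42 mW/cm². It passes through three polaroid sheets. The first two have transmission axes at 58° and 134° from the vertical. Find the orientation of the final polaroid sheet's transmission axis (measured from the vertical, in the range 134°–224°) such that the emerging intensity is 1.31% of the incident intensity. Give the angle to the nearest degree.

Unpolarized light through the first polarizer → I₁ = ½ I₀, now polarized at 58°.
I₂ = I₁ cos²(134° − 58°) = 0.5 I₀ · cos²(76°) = 0.02926 I₀.
Need I₃/I₀ = 0.0131, so cos²(θ − 134°) = 0.0131 / 0.02926 = 0.4477.
θ − 134° = arccos(√0.4477) = 48.0°, giving θ ≈ 134 + 48.0 = 182.0°.

θ ≈ 182°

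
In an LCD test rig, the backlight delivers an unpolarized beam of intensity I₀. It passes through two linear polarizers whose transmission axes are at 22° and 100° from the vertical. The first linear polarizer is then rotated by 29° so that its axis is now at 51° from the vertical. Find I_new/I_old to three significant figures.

I_new/I_old ≈ 9.96

Before rotation:
Unpolarized light through the first polarizer → I₁ = ½ I₀, now polarized at 22°.
I₂ = I₁ cos²(100° − 22°) = 0.5 I₀ · cos²(78°) = 0.02161 I₀.
After rotation:
Unpolarized light through the first polarizer → I₁ = ½ I₀, now polarized at 51°.
I₂ = I₁ cos²(100° − 51°) = 0.5 I₀ · cos²(49°) = 0.2152 I₀.
Ratio = 0.2152 / 0.02161 = 9.957.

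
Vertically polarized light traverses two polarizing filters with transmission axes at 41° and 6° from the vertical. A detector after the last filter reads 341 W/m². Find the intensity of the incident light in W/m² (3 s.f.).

I₁ = I₀ cos²(41° − 0°) = I₀ cos²(41°) = 0.5696 I₀.
I₂ = I₁ cos²(6° − 41°) = 0.5696 I₀ · cos²(35°) = 0.3822 I₀.
So 341 W/m² = 0.3822 I₀, giving I₀ = 341/0.3822 = 892.2 W/m².

I₀ ≈ 892 W/m²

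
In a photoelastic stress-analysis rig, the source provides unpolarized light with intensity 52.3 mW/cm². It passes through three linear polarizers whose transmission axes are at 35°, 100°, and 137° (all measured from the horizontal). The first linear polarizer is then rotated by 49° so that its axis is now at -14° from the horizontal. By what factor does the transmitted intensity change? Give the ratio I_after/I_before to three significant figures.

I_new/I_old ≈ 0.926

Before rotation:
Unpolarized light through the first polarizer → I₁ = ½ I₀, now polarized at 35°.
I₂ = I₁ cos²(100° − 35°) = 0.5 I₀ · cos²(65°) = 0.0893 I₀.
I₃ = I₂ cos²(137° − 100°) = 0.0893 I₀ · cos²(37°) = 0.05696 I₀.
After rotation:
Unpolarized light through the first polarizer → I₁ = ½ I₀, now polarized at -14°.
Angle between axes 1 and 2: 66°. I₂ = 0.5 I₀ · cos²(66°) = 0.08272 I₀.
I₃ = I₂ cos²(137° − 100°) = 0.08272 I₀ · cos²(37°) = 0.05276 I₀.
Ratio = 0.05276 / 0.05696 = 0.9263.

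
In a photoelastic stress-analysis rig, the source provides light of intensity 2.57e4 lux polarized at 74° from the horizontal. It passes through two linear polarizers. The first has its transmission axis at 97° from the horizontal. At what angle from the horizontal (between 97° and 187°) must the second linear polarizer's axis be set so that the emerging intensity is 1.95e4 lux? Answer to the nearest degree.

θ ≈ 116°

I₁ = I₀ cos²(97° − 74°) = I₀ cos²(23°) = 0.8473 I₀.
Target fraction: 1.95e4 / 2.57e4 lux = 0.7588 of I₀.
Need I₂/I₀ = 0.7588, so cos²(θ − 97°) = 0.7588 / 0.8473 = 0.8955.
θ − 97° = arccos(√0.8955) = 18.9°, giving θ ≈ 97 + 18.9 = 115.9°.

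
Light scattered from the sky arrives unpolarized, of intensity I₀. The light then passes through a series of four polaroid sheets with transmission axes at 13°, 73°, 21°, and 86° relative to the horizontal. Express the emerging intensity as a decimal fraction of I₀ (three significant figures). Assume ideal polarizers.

Unpolarized light through the first polarizer → I₁ = ½ I₀, now polarized at 13°.
I₂ = I₁ cos²(73° − 13°) = 0.5 I₀ · cos²(60°) = 0.125 I₀.
I₃ = I₂ cos²(21° − 73°) = 0.125 I₀ · cos²(52°) = 0.04738 I₀.
I₄ = I₃ cos²(86° − 21°) = 0.04738 I₀ · cos²(65°) = 0.008462 I₀.
Transmitted fraction = 0.008462.

≈ 0.00846 I₀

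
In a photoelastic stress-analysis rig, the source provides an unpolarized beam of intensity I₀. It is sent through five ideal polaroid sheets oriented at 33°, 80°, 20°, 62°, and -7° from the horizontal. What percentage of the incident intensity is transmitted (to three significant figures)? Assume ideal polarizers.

≈ 0.412%

Unpolarized light through the first polarizer → I₁ = ½ I₀, now polarized at 33°.
I₂ = I₁ cos²(80° − 33°) = 0.5 I₀ · cos²(47°) = 0.2326 I₀.
I₃ = I₂ cos²(20° − 80°) = 0.2326 I₀ · cos²(60°) = 0.05814 I₀.
I₄ = I₃ cos²(62° − 20°) = 0.05814 I₀ · cos²(42°) = 0.03211 I₀.
I₅ = I₄ cos²(-7° − 62°) = 0.03211 I₀ · cos²(69°) = 0.004124 I₀.
That is 0.4124% of the incident intensity.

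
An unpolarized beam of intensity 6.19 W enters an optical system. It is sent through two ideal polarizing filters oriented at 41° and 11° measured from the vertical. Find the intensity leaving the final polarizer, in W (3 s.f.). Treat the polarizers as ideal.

Unpolarized light through the first polarizer → I₁ = 6.19 W/2 = 3.095 W, polarized at 41°.
I₂ = I₁ · cos²(30°) = 3.095 · 0.75 = 2.321 W.

I ≈ 2.32 W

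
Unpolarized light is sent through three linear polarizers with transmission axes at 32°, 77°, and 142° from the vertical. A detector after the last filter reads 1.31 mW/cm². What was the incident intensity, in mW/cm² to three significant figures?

Unpolarized light through the first polarizer → I₁ = ½ I₀, now polarized at 32°.
I₂ = I₁ cos²(77° − 32°) = 0.5 I₀ · cos²(45°) = 0.25 I₀.
I₃ = I₂ cos²(142° − 77°) = 0.25 I₀ · cos²(65°) = 0.04465 I₀.
So 1.31 mW/cm² = 0.04465 I₀, giving I₀ = 1.31/0.04465 = 29.34 mW/cm².

I₀ ≈ 29.3 mW/cm²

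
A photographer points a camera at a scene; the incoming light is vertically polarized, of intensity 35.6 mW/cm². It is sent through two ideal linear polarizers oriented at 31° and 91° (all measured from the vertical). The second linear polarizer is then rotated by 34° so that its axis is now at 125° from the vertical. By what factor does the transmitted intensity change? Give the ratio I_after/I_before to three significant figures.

Before rotation:
By Malus's law, I₁ = I₀ cos²(31° − 0°) = I₀ cos²(31°) = 0.7347 I₀.
I₂ = I₁ cos²(91° − 31°) = 0.7347 I₀ · cos²(60°) = 0.1837 I₀.
After rotation:
I₁ = I₀ cos²(31° − 0°) = I₀ cos²(31°) = 0.7347 I₀.
Angle between axes 1 and 2: 86°. I₂ = 0.7347 I₀ · cos²(86°) = 0.003575 I₀.
Ratio = 0.003575 / 0.1837 = 0.01946.

I_new/I_old ≈ 0.0195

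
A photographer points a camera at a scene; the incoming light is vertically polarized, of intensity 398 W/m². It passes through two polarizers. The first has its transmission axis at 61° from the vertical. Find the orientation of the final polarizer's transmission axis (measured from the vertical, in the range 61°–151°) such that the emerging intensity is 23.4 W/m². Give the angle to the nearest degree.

By Malus's law, I₁ = I₀ cos²(61° − 0°) = I₀ cos²(61°) = 0.235 I₀.
Target fraction: 23.4 / 398 W/m² = 0.05879 of I₀.
Need I₂/I₀ = 0.05879, so cos²(θ − 61°) = 0.05879 / 0.235 = 0.2501.
θ − 61° = arccos(√0.2501) = 60.0°, giving θ ≈ 61 + 60.0 = 121.0°.

θ ≈ 121°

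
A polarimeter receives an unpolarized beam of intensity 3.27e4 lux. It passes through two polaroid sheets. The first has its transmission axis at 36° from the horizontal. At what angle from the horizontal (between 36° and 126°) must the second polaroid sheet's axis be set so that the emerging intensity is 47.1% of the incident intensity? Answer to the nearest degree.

θ ≈ 50°

Unpolarized light through the first polarizer → I₁ = ½ I₀, now polarized at 36°.
Need I₂/I₀ = 0.471, so cos²(θ − 36°) = 0.471 / 0.5 = 0.942.
θ − 36° = arccos(√0.942) = 13.9°, giving θ ≈ 36 + 13.9 = 49.9°.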